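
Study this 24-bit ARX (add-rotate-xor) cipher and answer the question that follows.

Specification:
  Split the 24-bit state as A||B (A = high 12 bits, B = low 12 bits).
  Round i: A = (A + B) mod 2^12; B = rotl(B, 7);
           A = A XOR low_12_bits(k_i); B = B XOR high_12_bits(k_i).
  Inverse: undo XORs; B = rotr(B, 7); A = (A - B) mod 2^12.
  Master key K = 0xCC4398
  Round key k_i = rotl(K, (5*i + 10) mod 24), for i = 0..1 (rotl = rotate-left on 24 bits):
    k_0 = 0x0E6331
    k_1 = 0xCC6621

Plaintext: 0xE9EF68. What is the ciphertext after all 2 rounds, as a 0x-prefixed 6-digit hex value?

s_0 = plaintext = 0xE9EF68
s_1 = Round(s_0, k_0) = 0xD3749D
s_2 = Round(s_1, k_1) = 0x7F5262

0x7F5262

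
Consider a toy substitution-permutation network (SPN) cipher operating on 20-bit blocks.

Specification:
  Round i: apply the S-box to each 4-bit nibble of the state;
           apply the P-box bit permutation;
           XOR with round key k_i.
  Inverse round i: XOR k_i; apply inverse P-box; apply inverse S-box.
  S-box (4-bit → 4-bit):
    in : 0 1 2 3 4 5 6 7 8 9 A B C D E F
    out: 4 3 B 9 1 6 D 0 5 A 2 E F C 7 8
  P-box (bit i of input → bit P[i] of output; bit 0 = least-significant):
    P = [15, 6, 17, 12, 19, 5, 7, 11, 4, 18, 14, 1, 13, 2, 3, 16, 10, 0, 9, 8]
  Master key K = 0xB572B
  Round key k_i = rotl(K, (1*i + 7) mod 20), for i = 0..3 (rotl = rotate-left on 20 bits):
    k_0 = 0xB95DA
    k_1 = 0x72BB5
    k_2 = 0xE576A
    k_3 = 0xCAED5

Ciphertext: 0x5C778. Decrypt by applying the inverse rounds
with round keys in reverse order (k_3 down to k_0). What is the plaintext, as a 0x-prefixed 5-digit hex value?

0x01690

s_0 = ciphertext = 0x5C778
s_1 = InvRound(s_0, k_3) = 0x9C0C7
s_2 = InvRound(s_1, k_2) = 0xCBA56
s_3 = InvRound(s_2, k_1) = 0x9FFEC
s_4 = InvRound(s_3, k_0) = 0x01690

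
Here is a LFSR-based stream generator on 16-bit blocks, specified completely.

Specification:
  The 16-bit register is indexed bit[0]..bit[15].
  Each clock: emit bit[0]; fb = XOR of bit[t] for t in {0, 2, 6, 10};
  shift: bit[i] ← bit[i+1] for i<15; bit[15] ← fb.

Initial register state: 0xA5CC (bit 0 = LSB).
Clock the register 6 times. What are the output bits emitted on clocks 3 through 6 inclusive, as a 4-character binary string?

1100

reg_0 = 0xA5CC
clock 1: out=0, reg = 0xD2E6
clock 2: out=0, reg = 0x6973
clock 3: out=1, reg = 0x34B9
clock 4: out=1, reg = 0x1A5C
clock 5: out=0, reg = 0x0D2E
clock 6: out=0, reg = 0x0697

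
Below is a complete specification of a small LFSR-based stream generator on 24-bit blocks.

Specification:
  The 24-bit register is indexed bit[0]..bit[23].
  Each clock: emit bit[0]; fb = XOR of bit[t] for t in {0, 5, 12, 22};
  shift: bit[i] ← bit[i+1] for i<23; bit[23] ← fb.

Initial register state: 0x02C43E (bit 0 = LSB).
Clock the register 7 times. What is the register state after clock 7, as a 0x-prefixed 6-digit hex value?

reg_0 = 0x02C43E
clock 1: out=0, reg = 0x81621F
clock 2: out=1, reg = 0xC0B10F
clock 3: out=1, reg = 0xE05887
clock 4: out=1, reg = 0xF02C43
clock 5: out=1, reg = 0x781621
clock 6: out=1, reg = 0x3C0B10
clock 7: out=0, reg = 0x1E0588

0x1E0588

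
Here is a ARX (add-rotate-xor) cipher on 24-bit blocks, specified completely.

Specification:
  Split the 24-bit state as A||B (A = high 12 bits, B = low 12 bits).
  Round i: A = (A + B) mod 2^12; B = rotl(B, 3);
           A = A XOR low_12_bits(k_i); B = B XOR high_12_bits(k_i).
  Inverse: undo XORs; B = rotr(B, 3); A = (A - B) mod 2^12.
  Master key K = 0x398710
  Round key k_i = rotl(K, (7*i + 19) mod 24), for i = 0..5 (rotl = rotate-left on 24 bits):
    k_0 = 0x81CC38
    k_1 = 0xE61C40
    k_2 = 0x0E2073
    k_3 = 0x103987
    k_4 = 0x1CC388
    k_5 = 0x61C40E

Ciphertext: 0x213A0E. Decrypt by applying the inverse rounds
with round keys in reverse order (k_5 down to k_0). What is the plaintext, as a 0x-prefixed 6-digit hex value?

0xFB4BE0

s_0 = ciphertext = 0x213A0E
s_1 = InvRound(s_0, k_5) = 0x09B582
s_2 = InvRound(s_1, k_4) = 0x68AC89
s_3 = InvRound(s_2, k_3) = 0x95C5B1
s_4 = InvRound(s_3, k_2) = 0x2856AA
s_5 = InvRound(s_4, k_1) = 0x7AC719
s_6 = InvRound(s_5, k_0) = 0xFB4BE0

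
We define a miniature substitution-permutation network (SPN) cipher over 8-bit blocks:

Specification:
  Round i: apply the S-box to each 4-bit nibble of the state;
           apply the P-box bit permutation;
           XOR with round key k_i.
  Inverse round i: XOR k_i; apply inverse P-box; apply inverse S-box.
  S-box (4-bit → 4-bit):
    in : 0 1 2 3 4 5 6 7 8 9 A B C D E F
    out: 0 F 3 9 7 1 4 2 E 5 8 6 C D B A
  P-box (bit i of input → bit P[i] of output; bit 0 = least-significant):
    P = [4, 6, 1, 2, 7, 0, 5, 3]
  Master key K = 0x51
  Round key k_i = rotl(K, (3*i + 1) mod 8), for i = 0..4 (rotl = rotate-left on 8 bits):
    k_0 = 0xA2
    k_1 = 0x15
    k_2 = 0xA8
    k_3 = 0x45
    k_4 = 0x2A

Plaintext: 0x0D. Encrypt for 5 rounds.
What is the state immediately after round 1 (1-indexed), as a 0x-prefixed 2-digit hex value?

s_0 = plaintext = 0x0D
s_1 = Round(s_0, k_0) = 0xB4
s_2 = Round(s_1, k_1) = 0x66
s_3 = Round(s_2, k_2) = 0x8A
s_4 = Round(s_3, k_3) = 0x68
s_5 = Round(s_4, k_4) = 0x4C

0xB4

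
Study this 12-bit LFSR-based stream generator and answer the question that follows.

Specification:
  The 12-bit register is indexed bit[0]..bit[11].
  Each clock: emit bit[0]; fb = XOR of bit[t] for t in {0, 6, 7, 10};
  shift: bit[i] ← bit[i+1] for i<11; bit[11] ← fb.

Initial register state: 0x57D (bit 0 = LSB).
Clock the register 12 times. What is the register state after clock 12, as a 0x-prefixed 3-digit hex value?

reg_0 = 0x57D
clock 1: out=1, reg = 0xABE
clock 2: out=0, reg = 0xD5F
clock 3: out=1, reg = 0xEAF
clock 4: out=1, reg = 0xF57
clock 5: out=1, reg = 0xFAB
clock 6: out=1, reg = 0xFD5
clock 7: out=1, reg = 0x7EA
clock 8: out=0, reg = 0xBF5
clock 9: out=1, reg = 0xDFA
clock 10: out=0, reg = 0xEFD
clock 11: out=1, reg = 0x77E
clock 12: out=0, reg = 0x3BF

0x3BF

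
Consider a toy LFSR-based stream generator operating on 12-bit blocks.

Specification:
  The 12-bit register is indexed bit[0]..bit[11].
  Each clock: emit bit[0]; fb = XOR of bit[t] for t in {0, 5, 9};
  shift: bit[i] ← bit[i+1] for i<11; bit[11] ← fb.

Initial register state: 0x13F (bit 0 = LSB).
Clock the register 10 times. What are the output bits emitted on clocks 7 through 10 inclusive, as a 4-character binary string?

0010

reg_0 = 0x13F
clock 1: out=1, reg = 0x09F
clock 2: out=1, reg = 0x84F
clock 3: out=1, reg = 0xC27
clock 4: out=1, reg = 0x613
clock 5: out=1, reg = 0x309
clock 6: out=1, reg = 0x184
clock 7: out=0, reg = 0x0C2
clock 8: out=0, reg = 0x061
clock 9: out=1, reg = 0x030
clock 10: out=0, reg = 0x818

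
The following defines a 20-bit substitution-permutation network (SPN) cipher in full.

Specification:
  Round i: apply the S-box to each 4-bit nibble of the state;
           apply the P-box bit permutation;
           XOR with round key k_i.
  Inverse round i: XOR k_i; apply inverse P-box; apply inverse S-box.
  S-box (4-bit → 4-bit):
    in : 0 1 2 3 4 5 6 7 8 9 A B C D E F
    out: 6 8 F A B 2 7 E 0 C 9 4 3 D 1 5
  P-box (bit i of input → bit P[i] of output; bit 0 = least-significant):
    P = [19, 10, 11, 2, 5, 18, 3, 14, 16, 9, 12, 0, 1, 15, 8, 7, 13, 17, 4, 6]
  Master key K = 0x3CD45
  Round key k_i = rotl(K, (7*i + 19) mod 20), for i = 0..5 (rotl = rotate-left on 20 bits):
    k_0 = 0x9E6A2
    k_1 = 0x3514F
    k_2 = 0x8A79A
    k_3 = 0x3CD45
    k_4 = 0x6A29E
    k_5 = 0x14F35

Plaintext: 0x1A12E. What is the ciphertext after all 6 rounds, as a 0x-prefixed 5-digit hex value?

s_0 = plaintext = 0x1A12E
s_1 = Round(s_0, k_0) = 0x5A649
s_2 = Round(s_1, k_1) = 0x40BE9
s_3 = Round(s_2, k_2) = 0xA1EFE
s_4 = Round(s_3, k_3) = 0xAEDAD
s_5 = Round(s_4, k_4) = 0xFDAF9
s_6 = Round(s_5, k_5) = 0x0668A

0x0668A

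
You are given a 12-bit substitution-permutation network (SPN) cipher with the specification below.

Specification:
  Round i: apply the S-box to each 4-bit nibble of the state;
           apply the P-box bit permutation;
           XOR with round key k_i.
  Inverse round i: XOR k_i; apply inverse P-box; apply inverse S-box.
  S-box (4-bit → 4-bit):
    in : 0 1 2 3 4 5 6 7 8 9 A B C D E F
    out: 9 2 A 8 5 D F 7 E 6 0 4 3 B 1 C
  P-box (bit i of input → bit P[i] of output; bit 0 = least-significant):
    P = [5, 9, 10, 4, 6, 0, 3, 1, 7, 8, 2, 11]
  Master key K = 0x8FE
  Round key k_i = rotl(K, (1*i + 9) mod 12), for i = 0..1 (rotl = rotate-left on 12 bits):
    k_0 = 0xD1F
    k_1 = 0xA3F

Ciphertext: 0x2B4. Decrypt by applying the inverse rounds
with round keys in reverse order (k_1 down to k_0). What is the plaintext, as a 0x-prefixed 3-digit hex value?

0x61F

s_0 = ciphertext = 0x2B4
s_1 = InvRound(s_0, k_1) = 0x08A
s_2 = InvRound(s_1, k_0) = 0x61F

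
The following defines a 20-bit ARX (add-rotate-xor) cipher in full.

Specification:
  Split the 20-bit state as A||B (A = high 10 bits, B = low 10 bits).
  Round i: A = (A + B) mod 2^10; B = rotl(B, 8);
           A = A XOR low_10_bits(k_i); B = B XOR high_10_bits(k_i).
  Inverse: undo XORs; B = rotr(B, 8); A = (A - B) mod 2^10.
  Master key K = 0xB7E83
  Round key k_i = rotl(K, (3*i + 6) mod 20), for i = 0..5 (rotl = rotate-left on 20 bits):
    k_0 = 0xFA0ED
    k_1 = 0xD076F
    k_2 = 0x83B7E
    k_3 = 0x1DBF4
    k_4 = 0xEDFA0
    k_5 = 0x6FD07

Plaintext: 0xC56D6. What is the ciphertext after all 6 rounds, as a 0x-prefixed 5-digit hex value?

s_0 = plaintext = 0xC56D6
s_1 = Round(s_0, k_0) = 0x4195D
s_2 = Round(s_1, k_1) = 0x43216
s_3 = Round(s_2, k_2) = 0x1708B
s_4 = Round(s_3, k_3) = 0xC4F54
s_5 = Round(s_4, k_4) = 0x71F62
s_6 = Round(s_5, k_5) = 0x0BB67

0x0BB67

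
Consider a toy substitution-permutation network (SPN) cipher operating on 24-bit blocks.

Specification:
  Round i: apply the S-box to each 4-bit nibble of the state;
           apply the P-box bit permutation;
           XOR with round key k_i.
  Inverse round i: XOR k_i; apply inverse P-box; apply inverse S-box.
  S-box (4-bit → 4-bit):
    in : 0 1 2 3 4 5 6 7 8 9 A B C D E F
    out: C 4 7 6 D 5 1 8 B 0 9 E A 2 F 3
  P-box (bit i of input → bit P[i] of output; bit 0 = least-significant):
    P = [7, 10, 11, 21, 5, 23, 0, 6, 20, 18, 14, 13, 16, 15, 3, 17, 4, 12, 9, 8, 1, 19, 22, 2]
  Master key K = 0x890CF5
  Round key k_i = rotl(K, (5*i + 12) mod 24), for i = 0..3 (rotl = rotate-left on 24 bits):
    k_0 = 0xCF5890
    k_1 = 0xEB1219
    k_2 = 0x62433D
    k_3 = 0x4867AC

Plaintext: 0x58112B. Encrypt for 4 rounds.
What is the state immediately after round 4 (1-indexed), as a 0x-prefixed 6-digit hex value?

0x4DED31

s_0 = plaintext = 0x58112B
s_1 = Round(s_0, k_0) = 0x2F05AB
s_2 = Round(s_1, k_1) = 0x914E63
s_3 = Round(s_2, k_2) = 0x752D15
s_4 = Round(s_3, k_3) = 0x4DED31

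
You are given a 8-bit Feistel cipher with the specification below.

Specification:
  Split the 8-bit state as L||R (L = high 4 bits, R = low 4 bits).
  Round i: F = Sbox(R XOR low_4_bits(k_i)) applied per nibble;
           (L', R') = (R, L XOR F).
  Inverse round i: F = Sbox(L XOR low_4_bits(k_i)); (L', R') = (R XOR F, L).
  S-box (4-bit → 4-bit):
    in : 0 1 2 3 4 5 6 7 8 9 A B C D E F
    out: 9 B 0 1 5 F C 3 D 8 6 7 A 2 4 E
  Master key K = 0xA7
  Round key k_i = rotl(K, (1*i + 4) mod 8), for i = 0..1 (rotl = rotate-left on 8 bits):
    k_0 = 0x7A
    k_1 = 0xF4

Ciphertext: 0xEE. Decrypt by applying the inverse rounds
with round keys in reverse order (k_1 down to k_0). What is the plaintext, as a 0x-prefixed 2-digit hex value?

s_0 = ciphertext = 0xEE
s_1 = InvRound(s_0, k_1) = 0x8E
s_2 = InvRound(s_1, k_0) = 0xE8

0xE8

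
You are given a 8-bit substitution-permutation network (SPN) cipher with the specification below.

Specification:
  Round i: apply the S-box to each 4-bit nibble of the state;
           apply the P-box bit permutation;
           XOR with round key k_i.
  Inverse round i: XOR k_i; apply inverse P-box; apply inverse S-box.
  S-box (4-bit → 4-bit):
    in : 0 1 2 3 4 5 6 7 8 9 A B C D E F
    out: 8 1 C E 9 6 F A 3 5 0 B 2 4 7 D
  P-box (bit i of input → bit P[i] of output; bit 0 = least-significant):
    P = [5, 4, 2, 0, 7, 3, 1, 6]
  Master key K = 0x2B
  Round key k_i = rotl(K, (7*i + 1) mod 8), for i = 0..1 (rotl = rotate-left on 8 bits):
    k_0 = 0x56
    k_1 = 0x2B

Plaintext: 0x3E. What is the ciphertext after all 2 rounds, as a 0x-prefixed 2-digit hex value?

s_0 = plaintext = 0x3E
s_1 = Round(s_0, k_0) = 0x28
s_2 = Round(s_1, k_1) = 0x59

0x59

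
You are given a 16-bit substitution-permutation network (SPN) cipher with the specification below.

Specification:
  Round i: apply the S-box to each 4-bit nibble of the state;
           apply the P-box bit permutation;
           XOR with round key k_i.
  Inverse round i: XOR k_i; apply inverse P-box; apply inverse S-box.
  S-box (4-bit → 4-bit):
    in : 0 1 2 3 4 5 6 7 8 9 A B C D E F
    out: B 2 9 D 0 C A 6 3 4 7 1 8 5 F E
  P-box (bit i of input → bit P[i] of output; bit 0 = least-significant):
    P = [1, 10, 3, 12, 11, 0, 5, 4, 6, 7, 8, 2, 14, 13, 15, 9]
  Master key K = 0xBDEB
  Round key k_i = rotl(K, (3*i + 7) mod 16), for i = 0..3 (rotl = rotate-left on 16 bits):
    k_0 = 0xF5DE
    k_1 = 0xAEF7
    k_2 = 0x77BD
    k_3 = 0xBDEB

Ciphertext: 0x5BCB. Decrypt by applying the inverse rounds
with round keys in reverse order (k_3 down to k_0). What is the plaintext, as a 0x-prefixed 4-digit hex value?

0x4CB5

s_0 = ciphertext = 0x5BCB
s_1 = InvRound(s_0, k_3) = 0xE491
s_2 = InvRound(s_1, k_2) = 0x5595
s_3 = InvRound(s_2, k_1) = 0xEDD2
s_4 = InvRound(s_3, k_0) = 0x4CB5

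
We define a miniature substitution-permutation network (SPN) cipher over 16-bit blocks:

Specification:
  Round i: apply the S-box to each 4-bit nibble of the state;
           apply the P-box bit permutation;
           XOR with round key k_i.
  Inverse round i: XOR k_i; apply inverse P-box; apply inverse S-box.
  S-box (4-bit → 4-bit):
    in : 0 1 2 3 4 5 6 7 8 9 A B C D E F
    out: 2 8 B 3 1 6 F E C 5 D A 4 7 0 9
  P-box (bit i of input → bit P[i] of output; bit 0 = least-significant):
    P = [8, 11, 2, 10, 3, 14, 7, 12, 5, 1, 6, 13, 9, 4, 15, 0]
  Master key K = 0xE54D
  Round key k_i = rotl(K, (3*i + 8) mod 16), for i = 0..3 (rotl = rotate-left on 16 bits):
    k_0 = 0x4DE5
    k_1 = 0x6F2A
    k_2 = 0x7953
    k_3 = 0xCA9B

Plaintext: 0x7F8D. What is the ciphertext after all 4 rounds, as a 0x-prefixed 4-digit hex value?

s_0 = plaintext = 0x7F8D
s_1 = Round(s_0, k_0) = 0xF450
s_2 = Round(s_1, k_1) = 0x258B
s_3 = Round(s_2, k_2) = 0x6780
s_4 = Round(s_3, k_3) = 0x7048

0x7048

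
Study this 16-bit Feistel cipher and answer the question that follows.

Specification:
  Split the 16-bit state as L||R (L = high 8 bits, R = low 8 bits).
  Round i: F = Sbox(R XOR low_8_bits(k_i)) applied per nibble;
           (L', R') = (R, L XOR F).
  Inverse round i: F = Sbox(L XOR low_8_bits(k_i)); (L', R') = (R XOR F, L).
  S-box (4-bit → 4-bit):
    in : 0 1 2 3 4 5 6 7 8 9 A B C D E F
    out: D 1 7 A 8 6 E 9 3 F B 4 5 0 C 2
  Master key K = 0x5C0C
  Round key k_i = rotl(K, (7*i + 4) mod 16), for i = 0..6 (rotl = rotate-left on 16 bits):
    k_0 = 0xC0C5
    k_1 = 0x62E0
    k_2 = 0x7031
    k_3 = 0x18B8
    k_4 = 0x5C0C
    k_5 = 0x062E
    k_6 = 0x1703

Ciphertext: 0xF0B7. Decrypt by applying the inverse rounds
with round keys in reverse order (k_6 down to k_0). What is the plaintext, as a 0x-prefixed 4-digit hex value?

s_0 = ciphertext = 0xF0B7
s_1 = InvRound(s_0, k_6) = 0x9DF0
s_2 = InvRound(s_1, k_5) = 0xBA9D
s_3 = InvRound(s_2, k_4) = 0xD3BA
s_4 = InvRound(s_3, k_3) = 0x5ED3
s_5 = InvRound(s_4, k_2) = 0x315E
s_6 = InvRound(s_5, k_1) = 0x5F31
s_7 = InvRound(s_6, k_0) = 0xCA5F

0xCA5F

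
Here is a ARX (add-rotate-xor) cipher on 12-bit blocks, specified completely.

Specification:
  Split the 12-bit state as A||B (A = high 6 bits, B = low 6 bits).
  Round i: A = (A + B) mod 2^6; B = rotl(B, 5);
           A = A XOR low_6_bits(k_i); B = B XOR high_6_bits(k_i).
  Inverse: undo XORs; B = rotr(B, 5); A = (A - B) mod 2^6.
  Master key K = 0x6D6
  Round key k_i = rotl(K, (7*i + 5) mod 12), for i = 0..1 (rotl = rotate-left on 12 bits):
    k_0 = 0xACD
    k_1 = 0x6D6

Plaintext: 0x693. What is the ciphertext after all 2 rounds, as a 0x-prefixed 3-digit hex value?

0xD1A

s_0 = plaintext = 0x693
s_1 = Round(s_0, k_0) = 0x802
s_2 = Round(s_1, k_1) = 0xD1A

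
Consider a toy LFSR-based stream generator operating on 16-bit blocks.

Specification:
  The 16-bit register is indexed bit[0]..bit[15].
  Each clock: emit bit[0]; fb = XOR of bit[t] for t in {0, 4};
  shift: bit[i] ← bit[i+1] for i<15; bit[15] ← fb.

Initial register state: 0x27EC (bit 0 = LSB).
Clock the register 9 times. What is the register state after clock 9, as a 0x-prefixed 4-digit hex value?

0xC913

reg_0 = 0x27EC
clock 1: out=0, reg = 0x13F6
clock 2: out=0, reg = 0x89FB
clock 3: out=1, reg = 0x44FD
clock 4: out=1, reg = 0x227E
clock 5: out=0, reg = 0x913F
clock 6: out=1, reg = 0x489F
clock 7: out=1, reg = 0x244F
clock 8: out=1, reg = 0x9227
clock 9: out=1, reg = 0xC913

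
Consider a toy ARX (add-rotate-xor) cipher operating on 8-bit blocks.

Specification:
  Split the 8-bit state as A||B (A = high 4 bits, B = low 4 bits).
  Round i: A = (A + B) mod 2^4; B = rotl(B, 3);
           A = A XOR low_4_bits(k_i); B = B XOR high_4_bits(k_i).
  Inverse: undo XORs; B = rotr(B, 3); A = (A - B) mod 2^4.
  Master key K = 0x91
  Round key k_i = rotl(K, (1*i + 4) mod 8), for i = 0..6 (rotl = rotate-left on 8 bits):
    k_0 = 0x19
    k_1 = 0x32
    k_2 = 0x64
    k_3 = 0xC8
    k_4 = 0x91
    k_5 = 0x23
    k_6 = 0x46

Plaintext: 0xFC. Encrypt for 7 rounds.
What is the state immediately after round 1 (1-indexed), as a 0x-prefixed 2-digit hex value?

s_0 = plaintext = 0xFC
s_1 = Round(s_0, k_0) = 0x27
s_2 = Round(s_1, k_1) = 0xB8
s_3 = Round(s_2, k_2) = 0x72
s_4 = Round(s_3, k_3) = 0x1D
s_5 = Round(s_4, k_4) = 0xF7
s_6 = Round(s_5, k_5) = 0x59
s_7 = Round(s_6, k_6) = 0x88

0x27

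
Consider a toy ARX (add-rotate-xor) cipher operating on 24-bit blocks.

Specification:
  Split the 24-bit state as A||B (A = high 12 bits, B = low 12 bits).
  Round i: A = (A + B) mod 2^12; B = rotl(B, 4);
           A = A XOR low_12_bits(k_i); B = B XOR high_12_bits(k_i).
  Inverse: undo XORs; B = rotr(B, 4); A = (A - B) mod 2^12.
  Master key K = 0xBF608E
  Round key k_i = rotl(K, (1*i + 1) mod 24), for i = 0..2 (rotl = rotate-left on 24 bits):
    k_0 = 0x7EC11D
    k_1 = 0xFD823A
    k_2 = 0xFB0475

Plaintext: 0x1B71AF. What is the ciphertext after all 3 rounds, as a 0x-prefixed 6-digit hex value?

s_0 = plaintext = 0x1B71AF
s_1 = Round(s_0, k_0) = 0x27BD1D
s_2 = Round(s_1, k_1) = 0xDA2E05
s_3 = Round(s_2, k_2) = 0xFD2FEE

0xFD2FEE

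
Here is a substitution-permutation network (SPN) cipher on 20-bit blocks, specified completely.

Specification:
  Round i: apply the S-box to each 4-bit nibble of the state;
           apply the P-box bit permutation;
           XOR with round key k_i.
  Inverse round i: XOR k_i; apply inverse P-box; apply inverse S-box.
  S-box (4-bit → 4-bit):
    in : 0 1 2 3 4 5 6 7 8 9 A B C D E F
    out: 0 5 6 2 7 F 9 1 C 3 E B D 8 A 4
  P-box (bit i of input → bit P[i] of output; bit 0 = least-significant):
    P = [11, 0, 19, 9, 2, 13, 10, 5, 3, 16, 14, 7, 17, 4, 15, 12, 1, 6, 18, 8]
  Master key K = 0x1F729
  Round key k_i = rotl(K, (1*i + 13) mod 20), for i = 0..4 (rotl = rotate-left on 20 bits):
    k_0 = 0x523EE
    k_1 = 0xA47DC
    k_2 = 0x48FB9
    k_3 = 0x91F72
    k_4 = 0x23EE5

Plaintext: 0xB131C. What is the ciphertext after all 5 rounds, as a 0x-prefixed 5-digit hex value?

s_0 = plaintext = 0xB131C
s_1 = Round(s_0, k_0) = 0xEACA8
s_2 = Round(s_1, k_1) = 0x2B024
s_3 = Round(s_2, k_2) = 0xAB3E8
s_4 = Round(s_3, k_3) = 0x62C02
s_5 = Round(s_4, k_4) = 0xAFF7E

0xAFF7E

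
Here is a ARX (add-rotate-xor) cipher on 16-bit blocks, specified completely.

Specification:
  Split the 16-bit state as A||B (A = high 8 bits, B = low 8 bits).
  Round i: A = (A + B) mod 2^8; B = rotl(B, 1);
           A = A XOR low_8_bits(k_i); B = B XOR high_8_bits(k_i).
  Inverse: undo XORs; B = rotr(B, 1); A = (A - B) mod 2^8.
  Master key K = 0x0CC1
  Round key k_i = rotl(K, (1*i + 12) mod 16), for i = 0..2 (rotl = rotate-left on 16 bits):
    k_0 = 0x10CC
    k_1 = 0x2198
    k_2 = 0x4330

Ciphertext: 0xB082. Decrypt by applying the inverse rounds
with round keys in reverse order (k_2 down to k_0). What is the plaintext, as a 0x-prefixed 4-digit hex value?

s_0 = ciphertext = 0xB082
s_1 = InvRound(s_0, k_2) = 0xA0E0
s_2 = InvRound(s_1, k_1) = 0x58E0
s_3 = InvRound(s_2, k_0) = 0x1C78

0x1C78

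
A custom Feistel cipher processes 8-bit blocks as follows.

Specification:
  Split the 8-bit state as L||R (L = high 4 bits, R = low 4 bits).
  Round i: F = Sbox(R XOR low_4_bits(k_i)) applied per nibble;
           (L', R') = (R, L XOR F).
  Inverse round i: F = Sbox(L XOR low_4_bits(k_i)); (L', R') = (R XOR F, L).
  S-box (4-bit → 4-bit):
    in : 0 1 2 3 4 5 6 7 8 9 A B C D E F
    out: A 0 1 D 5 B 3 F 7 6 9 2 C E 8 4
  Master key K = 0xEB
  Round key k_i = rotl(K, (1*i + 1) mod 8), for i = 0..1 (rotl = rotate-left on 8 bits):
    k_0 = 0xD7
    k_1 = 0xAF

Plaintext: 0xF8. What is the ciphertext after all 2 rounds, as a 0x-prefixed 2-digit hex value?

0xBD

s_0 = plaintext = 0xF8
s_1 = Round(s_0, k_0) = 0x8B
s_2 = Round(s_1, k_1) = 0xBD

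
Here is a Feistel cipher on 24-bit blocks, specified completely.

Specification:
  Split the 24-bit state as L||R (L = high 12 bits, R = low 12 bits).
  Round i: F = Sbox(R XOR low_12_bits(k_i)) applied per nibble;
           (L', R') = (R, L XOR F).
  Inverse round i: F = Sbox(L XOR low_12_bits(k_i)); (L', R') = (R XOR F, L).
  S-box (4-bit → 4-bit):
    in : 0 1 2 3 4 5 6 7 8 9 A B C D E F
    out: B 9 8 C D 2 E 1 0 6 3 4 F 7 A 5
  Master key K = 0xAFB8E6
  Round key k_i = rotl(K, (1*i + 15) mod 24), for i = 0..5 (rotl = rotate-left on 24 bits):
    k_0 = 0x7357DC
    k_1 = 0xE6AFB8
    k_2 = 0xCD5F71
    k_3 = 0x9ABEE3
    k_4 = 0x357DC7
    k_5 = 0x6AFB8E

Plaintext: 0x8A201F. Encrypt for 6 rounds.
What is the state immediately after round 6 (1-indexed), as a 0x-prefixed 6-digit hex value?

s_0 = plaintext = 0x8A201F
s_1 = Round(s_0, k_0) = 0x01F95E
s_2 = Round(s_1, k_1) = 0x95EEB1
s_3 = Round(s_2, k_2) = 0xEB10A5
s_4 = Round(s_3, k_3) = 0x0A546F
s_5 = Round(s_4, k_4) = 0x46F695
s_6 = Round(s_5, k_5) = 0x6953FB

0x6953FB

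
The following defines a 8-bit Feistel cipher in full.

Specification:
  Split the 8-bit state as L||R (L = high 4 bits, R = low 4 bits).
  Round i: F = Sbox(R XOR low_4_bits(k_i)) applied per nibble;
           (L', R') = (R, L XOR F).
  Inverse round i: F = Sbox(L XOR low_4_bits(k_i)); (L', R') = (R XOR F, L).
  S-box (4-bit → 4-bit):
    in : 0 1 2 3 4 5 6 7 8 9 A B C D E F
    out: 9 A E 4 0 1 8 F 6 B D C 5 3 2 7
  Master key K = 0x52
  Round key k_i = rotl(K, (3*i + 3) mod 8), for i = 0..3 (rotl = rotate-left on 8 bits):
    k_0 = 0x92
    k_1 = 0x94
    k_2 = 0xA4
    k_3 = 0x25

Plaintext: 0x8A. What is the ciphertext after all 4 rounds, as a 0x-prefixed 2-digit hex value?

s_0 = plaintext = 0x8A
s_1 = Round(s_0, k_0) = 0xAE
s_2 = Round(s_1, k_1) = 0xE7
s_3 = Round(s_2, k_2) = 0x7A
s_4 = Round(s_3, k_3) = 0xA0

0xA0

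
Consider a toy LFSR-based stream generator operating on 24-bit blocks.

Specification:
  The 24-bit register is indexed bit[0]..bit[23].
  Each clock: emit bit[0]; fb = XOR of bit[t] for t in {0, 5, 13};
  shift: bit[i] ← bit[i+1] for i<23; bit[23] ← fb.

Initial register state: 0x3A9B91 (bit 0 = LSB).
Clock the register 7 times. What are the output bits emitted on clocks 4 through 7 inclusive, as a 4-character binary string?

reg_0 = 0x3A9B91
clock 1: out=1, reg = 0x9D4DC8
clock 2: out=0, reg = 0x4EA6E4
clock 3: out=0, reg = 0x275372
clock 4: out=0, reg = 0x93A9B9
clock 5: out=1, reg = 0xC9D4DC
clock 6: out=0, reg = 0x64EA6E
clock 7: out=0, reg = 0x327537

0100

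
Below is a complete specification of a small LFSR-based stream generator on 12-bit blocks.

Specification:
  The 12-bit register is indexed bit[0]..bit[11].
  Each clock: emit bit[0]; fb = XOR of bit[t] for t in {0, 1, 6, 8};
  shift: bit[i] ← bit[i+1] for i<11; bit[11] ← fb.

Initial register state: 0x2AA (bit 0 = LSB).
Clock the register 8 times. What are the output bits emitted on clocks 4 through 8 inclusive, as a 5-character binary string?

10101

reg_0 = 0x2AA
clock 1: out=0, reg = 0x955
clock 2: out=1, reg = 0xCAA
clock 3: out=0, reg = 0xE55
clock 4: out=1, reg = 0x72A
clock 5: out=0, reg = 0x395
clock 6: out=1, reg = 0x1CA
clock 7: out=0, reg = 0x8E5
clock 8: out=1, reg = 0x472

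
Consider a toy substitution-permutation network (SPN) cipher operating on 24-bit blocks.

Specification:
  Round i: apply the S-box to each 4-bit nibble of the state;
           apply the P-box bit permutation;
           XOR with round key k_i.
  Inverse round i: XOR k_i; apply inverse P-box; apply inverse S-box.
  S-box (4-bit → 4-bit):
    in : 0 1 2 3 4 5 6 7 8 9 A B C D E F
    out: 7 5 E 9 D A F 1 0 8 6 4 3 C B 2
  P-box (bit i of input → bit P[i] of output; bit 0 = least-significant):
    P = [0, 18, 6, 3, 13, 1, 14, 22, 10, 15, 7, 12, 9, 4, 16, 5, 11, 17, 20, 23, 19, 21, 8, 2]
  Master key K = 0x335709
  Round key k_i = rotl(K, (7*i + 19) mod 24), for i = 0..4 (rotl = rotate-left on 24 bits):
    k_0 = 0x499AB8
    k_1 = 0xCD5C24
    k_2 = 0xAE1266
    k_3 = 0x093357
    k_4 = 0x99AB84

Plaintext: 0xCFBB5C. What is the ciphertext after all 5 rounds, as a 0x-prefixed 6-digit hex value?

s_0 = plaintext = 0xCFBB5C
s_1 = Round(s_0, k_0) = 0x269A3B
s_2 = Round(s_1, k_1) = 0x3FF5C0
s_3 = Round(s_2, k_2) = 0xA0A231
s_4 = Round(s_3, k_3) = 0x7A8A86
s_5 = Round(s_4, k_4) = 0x872B4D

0x872B4D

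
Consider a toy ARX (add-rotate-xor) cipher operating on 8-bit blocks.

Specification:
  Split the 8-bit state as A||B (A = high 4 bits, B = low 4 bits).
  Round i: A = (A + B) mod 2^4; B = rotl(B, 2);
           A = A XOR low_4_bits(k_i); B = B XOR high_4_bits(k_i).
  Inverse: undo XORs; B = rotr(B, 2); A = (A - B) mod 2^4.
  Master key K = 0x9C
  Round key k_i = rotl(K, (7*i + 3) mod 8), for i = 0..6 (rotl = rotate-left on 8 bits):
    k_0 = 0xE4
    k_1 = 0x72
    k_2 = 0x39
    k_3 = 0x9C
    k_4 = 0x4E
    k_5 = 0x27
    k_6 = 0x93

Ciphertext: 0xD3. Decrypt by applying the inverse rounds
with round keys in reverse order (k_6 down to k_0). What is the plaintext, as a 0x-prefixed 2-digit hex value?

0x30

s_0 = ciphertext = 0xD3
s_1 = InvRound(s_0, k_6) = 0x4A
s_2 = InvRound(s_1, k_5) = 0x12
s_3 = InvRound(s_2, k_4) = 0x69
s_4 = InvRound(s_3, k_3) = 0xA0
s_5 = InvRound(s_4, k_2) = 0x7C
s_6 = InvRound(s_5, k_1) = 0x7E
s_7 = InvRound(s_6, k_0) = 0x30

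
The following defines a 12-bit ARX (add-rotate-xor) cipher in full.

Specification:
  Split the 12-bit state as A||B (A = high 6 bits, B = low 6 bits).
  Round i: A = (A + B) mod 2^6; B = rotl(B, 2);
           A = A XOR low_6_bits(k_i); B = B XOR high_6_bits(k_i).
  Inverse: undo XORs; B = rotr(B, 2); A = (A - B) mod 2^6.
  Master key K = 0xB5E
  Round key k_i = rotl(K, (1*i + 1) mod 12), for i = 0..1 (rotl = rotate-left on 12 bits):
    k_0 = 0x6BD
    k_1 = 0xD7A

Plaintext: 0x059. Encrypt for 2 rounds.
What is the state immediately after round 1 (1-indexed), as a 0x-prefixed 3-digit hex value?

s_0 = plaintext = 0x059
s_1 = Round(s_0, k_0) = 0x9FF
s_2 = Round(s_1, k_1) = 0x70A

0x9FF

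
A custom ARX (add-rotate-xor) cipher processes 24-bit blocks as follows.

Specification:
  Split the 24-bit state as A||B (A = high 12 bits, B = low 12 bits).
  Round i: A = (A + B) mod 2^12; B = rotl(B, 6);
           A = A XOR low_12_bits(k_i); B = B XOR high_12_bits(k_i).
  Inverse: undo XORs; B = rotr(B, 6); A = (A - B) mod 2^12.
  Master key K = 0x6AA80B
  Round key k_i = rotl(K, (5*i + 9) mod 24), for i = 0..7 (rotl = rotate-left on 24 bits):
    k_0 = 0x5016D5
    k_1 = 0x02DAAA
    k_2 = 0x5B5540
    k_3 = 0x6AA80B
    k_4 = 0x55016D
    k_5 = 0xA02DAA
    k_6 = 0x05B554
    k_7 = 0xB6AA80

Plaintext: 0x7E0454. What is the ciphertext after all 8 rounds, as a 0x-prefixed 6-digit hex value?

0x459C6D

s_0 = plaintext = 0x7E0454
s_1 = Round(s_0, k_0) = 0xAE1010
s_2 = Round(s_1, k_1) = 0x05B42D
s_3 = Round(s_2, k_2) = 0x1C8EE5
s_4 = Round(s_3, k_3) = 0x8A6FD1
s_5 = Round(s_4, k_4) = 0x91A12F
s_6 = Round(s_5, k_5) = 0x7E31C6
s_7 = Round(s_6, k_6) = 0xCFD1DC
s_8 = Round(s_7, k_7) = 0x459C6D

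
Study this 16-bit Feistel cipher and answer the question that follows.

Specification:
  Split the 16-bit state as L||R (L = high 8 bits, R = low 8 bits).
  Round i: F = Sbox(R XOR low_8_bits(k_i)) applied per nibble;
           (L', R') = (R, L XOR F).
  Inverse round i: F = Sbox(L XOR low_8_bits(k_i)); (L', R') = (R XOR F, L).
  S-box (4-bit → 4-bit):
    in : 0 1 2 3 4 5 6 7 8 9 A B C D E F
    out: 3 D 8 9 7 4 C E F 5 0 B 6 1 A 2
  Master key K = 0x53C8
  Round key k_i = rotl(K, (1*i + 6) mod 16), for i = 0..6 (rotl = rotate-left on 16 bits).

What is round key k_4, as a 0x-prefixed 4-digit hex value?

K = 0x53C8
k_0 = rotl(K, (1*0+6) mod 16) = rotl(K, 6) = 0xF214
k_1 = rotl(K, (1*1+6) mod 16) = rotl(K, 7) = 0xE429
k_2 = rotl(K, (1*2+6) mod 16) = rotl(K, 8) = 0xC853
k_3 = rotl(K, (1*3+6) mod 16) = rotl(K, 9) = 0x90A7
k_4 = rotl(K, (1*4+6) mod 16) = rotl(K, 10) = 0x214F

0x214F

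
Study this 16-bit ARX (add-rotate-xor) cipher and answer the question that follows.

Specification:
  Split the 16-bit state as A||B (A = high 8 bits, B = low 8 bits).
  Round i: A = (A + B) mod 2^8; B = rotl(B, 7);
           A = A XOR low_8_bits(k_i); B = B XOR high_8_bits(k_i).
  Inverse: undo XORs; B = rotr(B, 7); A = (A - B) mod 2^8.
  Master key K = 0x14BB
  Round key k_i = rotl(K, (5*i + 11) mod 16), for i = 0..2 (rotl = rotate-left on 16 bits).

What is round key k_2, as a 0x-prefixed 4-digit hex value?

K = 0x14BB
k_0 = rotl(K, (5*0+11) mod 16) = rotl(K, 11) = 0xD8A5
k_1 = rotl(K, (5*1+11) mod 16) = rotl(K, 0) = 0x14BB
k_2 = rotl(K, (5*2+11) mod 16) = rotl(K, 5) = 0x9762

0x9762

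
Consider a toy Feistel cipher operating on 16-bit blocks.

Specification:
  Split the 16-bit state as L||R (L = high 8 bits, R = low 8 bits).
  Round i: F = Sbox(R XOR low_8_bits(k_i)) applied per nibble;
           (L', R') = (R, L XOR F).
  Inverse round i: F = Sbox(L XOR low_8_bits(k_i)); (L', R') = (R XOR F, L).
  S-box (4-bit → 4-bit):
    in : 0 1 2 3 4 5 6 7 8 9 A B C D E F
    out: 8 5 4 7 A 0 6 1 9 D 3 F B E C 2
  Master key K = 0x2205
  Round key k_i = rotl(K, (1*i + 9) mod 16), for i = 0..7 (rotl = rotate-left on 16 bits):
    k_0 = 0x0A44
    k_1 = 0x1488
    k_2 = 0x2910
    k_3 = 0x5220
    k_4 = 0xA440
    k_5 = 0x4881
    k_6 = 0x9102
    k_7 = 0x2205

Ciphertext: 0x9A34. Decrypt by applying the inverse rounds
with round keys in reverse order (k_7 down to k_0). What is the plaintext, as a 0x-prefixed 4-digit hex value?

0xEEED

s_0 = ciphertext = 0x9A34
s_1 = InvRound(s_0, k_7) = 0xE69A
s_2 = InvRound(s_1, k_6) = 0x50E6
s_3 = InvRound(s_2, k_5) = 0x0350
s_4 = InvRound(s_3, k_4) = 0xF703
s_5 = InvRound(s_4, k_3) = 0xE2F7
s_6 = InvRound(s_5, k_2) = 0xD3E2
s_7 = InvRound(s_6, k_1) = 0xEDD3
s_8 = InvRound(s_7, k_0) = 0xEEED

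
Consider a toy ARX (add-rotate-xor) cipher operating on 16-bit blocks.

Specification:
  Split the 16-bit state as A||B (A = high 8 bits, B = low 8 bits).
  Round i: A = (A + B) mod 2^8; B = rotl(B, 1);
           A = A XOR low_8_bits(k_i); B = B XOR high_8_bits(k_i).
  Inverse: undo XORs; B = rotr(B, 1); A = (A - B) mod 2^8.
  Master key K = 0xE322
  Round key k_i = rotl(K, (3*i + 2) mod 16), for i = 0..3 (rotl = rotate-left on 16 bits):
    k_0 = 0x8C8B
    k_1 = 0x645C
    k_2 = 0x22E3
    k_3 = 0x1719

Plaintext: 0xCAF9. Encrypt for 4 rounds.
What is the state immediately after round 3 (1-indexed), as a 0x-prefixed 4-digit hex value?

s_0 = plaintext = 0xCAF9
s_1 = Round(s_0, k_0) = 0x487F
s_2 = Round(s_1, k_1) = 0x9B9A
s_3 = Round(s_2, k_2) = 0xD617
s_4 = Round(s_3, k_3) = 0xF439

0xD617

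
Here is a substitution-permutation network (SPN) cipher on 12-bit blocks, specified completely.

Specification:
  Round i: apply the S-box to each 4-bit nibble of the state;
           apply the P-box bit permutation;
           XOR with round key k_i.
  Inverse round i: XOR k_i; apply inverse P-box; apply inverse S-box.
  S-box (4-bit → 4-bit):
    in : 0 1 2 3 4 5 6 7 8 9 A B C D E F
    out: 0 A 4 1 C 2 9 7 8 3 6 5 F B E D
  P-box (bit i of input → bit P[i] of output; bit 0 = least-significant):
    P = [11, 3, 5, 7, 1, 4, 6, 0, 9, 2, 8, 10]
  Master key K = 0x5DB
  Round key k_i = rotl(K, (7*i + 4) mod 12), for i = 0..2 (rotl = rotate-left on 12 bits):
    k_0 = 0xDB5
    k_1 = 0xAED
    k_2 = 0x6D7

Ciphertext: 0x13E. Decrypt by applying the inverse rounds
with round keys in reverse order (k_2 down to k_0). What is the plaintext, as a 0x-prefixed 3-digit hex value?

s_0 = ciphertext = 0x13E
s_1 = InvRound(s_0, k_2) = 0xF4E
s_2 = InvRound(s_1, k_1) = 0x464
s_3 = InvRound(s_2, k_0) = 0x2E6

0x2E6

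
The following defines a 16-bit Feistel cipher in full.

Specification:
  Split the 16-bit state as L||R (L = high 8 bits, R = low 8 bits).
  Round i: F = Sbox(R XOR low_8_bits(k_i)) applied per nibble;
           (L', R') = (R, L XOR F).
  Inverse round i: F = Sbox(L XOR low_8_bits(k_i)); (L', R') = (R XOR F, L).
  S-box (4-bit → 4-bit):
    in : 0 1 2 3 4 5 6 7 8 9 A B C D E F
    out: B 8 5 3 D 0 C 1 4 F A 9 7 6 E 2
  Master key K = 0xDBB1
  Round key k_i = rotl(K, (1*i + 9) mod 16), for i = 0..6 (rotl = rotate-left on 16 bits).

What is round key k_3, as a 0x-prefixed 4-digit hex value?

0x1DBB

K = 0xDBB1
k_0 = rotl(K, (1*0+9) mod 16) = rotl(K, 9) = 0x63B7
k_1 = rotl(K, (1*1+9) mod 16) = rotl(K, 10) = 0xC76E
k_2 = rotl(K, (1*2+9) mod 16) = rotl(K, 11) = 0x8EDD
k_3 = rotl(K, (1*3+9) mod 16) = rotl(K, 12) = 0x1DBB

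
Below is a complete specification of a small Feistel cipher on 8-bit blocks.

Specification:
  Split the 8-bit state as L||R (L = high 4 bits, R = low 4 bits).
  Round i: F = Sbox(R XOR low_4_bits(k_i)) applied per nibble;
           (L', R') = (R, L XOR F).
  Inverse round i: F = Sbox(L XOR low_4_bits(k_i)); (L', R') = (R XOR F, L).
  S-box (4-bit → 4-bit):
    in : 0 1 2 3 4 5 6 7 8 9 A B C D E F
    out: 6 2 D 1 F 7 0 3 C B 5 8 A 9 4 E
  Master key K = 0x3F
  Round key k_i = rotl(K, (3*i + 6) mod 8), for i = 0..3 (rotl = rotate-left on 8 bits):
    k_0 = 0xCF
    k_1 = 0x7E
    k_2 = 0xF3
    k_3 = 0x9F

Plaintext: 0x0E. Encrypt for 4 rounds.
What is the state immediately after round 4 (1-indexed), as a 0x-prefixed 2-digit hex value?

0x10

s_0 = plaintext = 0x0E
s_1 = Round(s_0, k_0) = 0xE2
s_2 = Round(s_1, k_1) = 0x24
s_3 = Round(s_2, k_2) = 0x41
s_4 = Round(s_3, k_3) = 0x10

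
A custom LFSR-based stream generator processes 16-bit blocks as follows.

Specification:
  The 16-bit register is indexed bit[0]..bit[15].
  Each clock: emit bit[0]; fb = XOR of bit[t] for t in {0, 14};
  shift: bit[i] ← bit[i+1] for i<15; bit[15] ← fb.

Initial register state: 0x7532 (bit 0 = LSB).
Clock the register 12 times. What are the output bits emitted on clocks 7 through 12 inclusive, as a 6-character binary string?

reg_0 = 0x7532
clock 1: out=0, reg = 0xBA99
clock 2: out=1, reg = 0xDD4C
clock 3: out=0, reg = 0xEEA6
clock 4: out=0, reg = 0xF753
clock 5: out=1, reg = 0x7BA9
clock 6: out=1, reg = 0x3DD4
clock 7: out=0, reg = 0x1EEA
clock 8: out=0, reg = 0x0F75
clock 9: out=1, reg = 0x87BA
clock 10: out=0, reg = 0x43DD
clock 11: out=1, reg = 0x21EE
clock 12: out=0, reg = 0x10F7

001010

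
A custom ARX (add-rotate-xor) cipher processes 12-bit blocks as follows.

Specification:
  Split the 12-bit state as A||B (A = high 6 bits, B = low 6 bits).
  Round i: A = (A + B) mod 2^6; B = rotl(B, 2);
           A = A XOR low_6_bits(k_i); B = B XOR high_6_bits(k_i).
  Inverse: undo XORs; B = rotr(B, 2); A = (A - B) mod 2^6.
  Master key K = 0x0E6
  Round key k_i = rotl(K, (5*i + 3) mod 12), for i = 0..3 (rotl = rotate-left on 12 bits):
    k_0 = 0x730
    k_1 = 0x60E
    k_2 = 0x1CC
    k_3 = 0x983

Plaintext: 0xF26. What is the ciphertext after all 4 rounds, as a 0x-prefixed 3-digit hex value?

s_0 = plaintext = 0xF26
s_1 = Round(s_0, k_0) = 0x486
s_2 = Round(s_1, k_1) = 0x580
s_3 = Round(s_2, k_2) = 0x687
s_4 = Round(s_3, k_3) = 0x8BA

0x8BA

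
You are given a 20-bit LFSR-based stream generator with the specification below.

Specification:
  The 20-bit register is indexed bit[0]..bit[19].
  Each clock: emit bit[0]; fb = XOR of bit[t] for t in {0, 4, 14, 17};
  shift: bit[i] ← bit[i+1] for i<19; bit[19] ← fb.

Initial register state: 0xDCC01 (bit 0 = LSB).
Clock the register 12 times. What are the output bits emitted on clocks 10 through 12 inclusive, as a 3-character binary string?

011

reg_0 = 0xDCC01
clock 1: out=1, reg = 0x6E600
clock 2: out=0, reg = 0x37300
clock 3: out=0, reg = 0x1B980
clock 4: out=0, reg = 0x0DCC0
clock 5: out=0, reg = 0x86E60
clock 6: out=0, reg = 0xC3730
clock 7: out=0, reg = 0xE1B98
clock 8: out=0, reg = 0x70DCC
clock 9: out=0, reg = 0xB86E6
clock 10: out=0, reg = 0xDC373
clock 11: out=1, reg = 0xEE1B9
clock 12: out=1, reg = 0x770DC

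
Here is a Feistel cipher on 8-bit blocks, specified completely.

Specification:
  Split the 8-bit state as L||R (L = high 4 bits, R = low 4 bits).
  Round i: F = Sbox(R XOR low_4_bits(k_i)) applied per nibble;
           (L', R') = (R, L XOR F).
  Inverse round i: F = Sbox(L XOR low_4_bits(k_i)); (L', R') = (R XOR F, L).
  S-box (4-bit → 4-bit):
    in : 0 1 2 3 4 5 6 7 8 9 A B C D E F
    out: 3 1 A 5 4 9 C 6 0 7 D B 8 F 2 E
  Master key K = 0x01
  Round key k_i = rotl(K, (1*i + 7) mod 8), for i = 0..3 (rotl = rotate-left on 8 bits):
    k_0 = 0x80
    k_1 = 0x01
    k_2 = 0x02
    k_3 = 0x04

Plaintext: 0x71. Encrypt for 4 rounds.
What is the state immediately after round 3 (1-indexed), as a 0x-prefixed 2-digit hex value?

s_0 = plaintext = 0x71
s_1 = Round(s_0, k_0) = 0x16
s_2 = Round(s_1, k_1) = 0x67
s_3 = Round(s_2, k_2) = 0x7F
s_4 = Round(s_3, k_3) = 0xFC

0x7F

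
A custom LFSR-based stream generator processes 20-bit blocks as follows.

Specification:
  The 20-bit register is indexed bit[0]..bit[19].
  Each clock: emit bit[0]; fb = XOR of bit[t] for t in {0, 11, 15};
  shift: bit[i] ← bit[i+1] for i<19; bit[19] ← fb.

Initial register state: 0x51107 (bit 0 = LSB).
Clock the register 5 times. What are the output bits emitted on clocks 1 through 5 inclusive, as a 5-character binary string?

11100

reg_0 = 0x51107
clock 1: out=1, reg = 0xA8883
clock 2: out=1, reg = 0xD4441
clock 3: out=1, reg = 0xEA220
clock 4: out=0, reg = 0xF5110
clock 5: out=0, reg = 0x7A888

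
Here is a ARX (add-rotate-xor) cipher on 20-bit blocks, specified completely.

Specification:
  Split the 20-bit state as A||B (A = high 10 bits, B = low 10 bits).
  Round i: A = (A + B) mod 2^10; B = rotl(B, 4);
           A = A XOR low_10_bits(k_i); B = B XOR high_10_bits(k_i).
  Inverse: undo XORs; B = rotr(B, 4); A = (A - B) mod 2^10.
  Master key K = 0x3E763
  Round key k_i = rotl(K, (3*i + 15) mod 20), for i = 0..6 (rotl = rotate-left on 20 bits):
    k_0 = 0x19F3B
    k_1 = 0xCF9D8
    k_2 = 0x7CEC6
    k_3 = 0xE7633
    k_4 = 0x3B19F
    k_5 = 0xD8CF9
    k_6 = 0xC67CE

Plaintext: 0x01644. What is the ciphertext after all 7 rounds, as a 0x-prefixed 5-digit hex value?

s_0 = plaintext = 0x01644
s_1 = Round(s_0, k_0) = 0x5C82E
s_2 = Round(s_1, k_1) = 0x1E1DE
s_3 = Round(s_2, k_2) = 0x24014
s_4 = Round(s_3, k_3) = 0xA5EDD
s_5 = Round(s_4, k_4) = 0x3AD37
s_6 = Round(s_5, k_5) = 0xB6C17
s_7 = Round(s_6, k_6) = 0x4F269

0x4F269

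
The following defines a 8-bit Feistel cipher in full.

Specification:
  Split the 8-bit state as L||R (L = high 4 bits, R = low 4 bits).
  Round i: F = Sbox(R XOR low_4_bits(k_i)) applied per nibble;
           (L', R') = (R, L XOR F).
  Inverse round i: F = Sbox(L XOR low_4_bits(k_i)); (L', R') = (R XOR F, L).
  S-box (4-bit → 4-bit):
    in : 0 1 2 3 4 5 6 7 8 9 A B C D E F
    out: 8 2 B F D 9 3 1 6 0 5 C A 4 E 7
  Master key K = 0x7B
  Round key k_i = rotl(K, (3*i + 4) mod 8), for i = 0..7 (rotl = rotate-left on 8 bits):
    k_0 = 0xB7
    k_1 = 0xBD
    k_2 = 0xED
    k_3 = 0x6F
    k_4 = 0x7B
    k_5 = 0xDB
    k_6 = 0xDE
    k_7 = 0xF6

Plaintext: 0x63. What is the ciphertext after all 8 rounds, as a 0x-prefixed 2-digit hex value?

0x5B

s_0 = plaintext = 0x63
s_1 = Round(s_0, k_0) = 0x3B
s_2 = Round(s_1, k_1) = 0xB0
s_3 = Round(s_2, k_2) = 0x0F
s_4 = Round(s_3, k_3) = 0xF8
s_5 = Round(s_4, k_4) = 0x80
s_6 = Round(s_5, k_5) = 0x04
s_7 = Round(s_6, k_6) = 0x45
s_8 = Round(s_7, k_7) = 0x5B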